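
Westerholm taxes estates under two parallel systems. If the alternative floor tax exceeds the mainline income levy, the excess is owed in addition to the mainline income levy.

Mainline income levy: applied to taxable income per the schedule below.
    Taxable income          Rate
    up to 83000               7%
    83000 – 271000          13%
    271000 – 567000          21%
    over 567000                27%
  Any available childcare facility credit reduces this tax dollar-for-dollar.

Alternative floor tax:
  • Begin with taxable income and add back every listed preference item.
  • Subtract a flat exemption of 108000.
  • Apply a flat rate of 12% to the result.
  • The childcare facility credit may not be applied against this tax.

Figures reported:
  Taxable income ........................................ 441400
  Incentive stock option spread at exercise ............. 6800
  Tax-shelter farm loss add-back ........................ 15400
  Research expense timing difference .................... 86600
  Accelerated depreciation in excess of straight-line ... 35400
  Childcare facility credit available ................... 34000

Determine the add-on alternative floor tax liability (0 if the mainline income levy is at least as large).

25278

Mainline income levy:
  83000 × 7% = 5810
  188000 × 13% = 24440
  170400 × 21% = 35784
  → 66034
  Less childcare facility credit 34000 → 32034

Alternative floor tax:
  Adjusted income: 441400 + 6800 + 15400 + 86600 + 35400 = 585600
  Less exemption 108000 → base 477600
  477600 × 12% = 57312

Excess of alternative floor tax over mainline income levy: 57312 − 32034 = 25278.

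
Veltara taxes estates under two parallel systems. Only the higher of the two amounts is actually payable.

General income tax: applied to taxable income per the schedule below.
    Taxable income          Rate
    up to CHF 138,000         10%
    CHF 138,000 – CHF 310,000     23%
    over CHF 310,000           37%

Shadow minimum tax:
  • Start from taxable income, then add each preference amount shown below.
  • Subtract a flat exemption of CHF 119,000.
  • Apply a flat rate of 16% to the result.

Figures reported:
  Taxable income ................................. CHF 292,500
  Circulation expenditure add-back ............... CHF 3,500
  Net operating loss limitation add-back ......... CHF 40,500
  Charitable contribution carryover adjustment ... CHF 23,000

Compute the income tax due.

CHF 49,335

General income tax:
  CHF 138,000 × 10% = CHF 13,800
  CHF 154,500 × 23% = CHF 35,535
  → CHF 49,335

Shadow minimum tax:
  Adjusted income: CHF 292,500 + CHF 3,500 + CHF 40,500 + CHF 23,000 = CHF 359,500
  Less exemption CHF 119,000 → base CHF 240,500
  CHF 240,500 × 16% = CHF 38,480

CHF 49,335 > CHF 38,480, so the general income tax governs.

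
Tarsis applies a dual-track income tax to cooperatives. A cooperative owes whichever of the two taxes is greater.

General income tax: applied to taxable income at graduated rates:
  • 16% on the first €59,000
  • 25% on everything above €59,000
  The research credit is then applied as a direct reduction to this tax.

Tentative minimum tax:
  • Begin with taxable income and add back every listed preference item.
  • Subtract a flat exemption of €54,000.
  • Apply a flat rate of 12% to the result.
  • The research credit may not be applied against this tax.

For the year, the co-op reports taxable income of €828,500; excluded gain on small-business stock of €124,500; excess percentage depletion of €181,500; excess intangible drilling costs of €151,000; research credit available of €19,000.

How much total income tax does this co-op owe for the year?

€182,815

Tentative minimum tax:
  Adjusted income: €828,500 + €124,500 + €181,500 + €151,000 = €1,285,500
  Less exemption €54,000 → base €1,231,500
  €1,231,500 × 12% = €147,780

General income tax:
  €59,000 × 16% = €9,440
  €769,500 × 25% = €192,375
  → €201,815
  Less research credit €19,000 → €182,815

€182,815 > €147,780, so the general income tax governs.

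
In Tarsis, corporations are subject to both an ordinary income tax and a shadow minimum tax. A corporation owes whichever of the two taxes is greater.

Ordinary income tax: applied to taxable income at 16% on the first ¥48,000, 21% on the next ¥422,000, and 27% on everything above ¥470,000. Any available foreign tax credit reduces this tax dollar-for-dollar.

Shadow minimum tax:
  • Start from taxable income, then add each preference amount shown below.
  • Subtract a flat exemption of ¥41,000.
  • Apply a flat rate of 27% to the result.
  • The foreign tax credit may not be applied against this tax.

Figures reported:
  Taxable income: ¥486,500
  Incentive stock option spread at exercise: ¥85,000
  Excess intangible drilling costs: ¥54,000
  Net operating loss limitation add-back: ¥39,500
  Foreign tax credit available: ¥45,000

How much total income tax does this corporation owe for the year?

¥168,480

Ordinary income tax:
  ¥48,000 × 16% = ¥7,680
  ¥422,000 × 21% = ¥88,620
  ¥16,500 × 27% = ¥4,455
  → ¥100,755
  Less foreign tax credit ¥45,000 → ¥55,755

Shadow minimum tax:
  Adjusted income: ¥486,500 + ¥85,000 + ¥54,000 + ¥39,500 = ¥665,000
  Less exemption ¥41,000 → base ¥624,000
  ¥624,000 × 27% = ¥168,480

¥168,480 > ¥55,755, so the shadow minimum tax is the binding amount.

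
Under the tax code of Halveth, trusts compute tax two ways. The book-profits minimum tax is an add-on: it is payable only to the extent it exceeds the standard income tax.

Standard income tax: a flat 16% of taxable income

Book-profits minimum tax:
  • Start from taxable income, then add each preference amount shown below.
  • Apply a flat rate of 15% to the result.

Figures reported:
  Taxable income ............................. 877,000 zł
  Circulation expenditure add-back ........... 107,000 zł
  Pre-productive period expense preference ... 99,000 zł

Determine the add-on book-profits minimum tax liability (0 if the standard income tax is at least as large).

22,130 zł

Book-profits minimum tax:
  Adjusted income: 877,000 zł + 107,000 zł + 99,000 zł = 1,083,000 zł
  1,083,000 zł × 15% = 162,450 zł

Standard income tax:
  877,000 zł × 16% = 140,320 zł

Excess of book-profits minimum tax over standard income tax: 162,450 zł − 140,320 zł = 22,130 zł.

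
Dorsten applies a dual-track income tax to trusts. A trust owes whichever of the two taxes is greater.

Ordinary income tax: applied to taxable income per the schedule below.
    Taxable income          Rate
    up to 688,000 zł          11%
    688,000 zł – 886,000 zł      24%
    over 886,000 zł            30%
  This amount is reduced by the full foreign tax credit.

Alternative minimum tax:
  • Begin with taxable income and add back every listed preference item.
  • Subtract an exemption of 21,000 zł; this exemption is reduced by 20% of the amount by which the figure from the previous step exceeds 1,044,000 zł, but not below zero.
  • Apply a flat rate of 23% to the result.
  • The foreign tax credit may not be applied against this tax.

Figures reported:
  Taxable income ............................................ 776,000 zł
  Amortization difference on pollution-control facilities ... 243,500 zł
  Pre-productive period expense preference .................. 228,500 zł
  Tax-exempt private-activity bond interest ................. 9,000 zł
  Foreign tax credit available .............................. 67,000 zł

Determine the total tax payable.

289,110 zł

Ordinary income tax:
  688,000 zł × 11% = 75,680 zł
  88,000 zł × 24% = 21,120 zł
  → 96,800 zł
  Less foreign tax credit 67,000 zł → 29,800 zł

Alternative minimum tax:
  Adjusted income: 776,000 zł + 243,500 zł + 228,500 zł + 9,000 zł = 1,257,000 zł
  Exemption: 20% × (1,257,000 zł − 1,044,000 zł) = 42,600 zł ≥ 21,000 zł, so the exemption is fully phased out
  Base: 1,257,000 zł − 0 zł = 1,257,000 zł
  1,257,000 zł × 23% = 289,110 zł

289,110 zł > 29,800 zł, so the alternative minimum tax is the binding amount.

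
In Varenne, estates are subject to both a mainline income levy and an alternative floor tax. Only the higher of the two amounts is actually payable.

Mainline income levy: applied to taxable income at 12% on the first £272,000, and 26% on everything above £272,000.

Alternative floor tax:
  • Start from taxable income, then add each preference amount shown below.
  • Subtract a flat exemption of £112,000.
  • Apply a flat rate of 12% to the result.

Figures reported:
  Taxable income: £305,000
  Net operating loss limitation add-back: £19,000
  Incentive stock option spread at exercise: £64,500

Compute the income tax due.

Mainline income levy:
  £272,000 × 12% = £32,640
  £33,000 × 26% = £8,580
  → £41,220

Alternative floor tax:
  Adjusted income: £305,000 + £19,000 + £64,500 = £388,500
  Less exemption £112,000 → base £276,500
  £276,500 × 12% = £33,180

£41,220 > £33,180, so the mainline income levy governs.

£41,220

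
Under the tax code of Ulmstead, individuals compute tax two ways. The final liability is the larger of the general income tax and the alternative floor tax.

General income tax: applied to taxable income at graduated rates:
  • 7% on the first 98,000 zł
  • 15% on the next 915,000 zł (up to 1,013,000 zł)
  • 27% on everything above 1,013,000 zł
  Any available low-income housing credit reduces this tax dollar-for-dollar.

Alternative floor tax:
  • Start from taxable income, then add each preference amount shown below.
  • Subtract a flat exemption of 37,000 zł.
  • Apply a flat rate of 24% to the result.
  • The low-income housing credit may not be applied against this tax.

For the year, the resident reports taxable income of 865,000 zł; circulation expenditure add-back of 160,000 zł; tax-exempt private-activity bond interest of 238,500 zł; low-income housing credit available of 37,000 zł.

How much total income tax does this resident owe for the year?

Alternative floor tax:
  Adjusted income: 865,000 zł + 160,000 zł + 238,500 zł = 1,263,500 zł
  Less exemption 37,000 zł → base 1,226,500 zł
  1,226,500 zł × 24% = 294,360 zł

General income tax:
  98,000 zł × 7% = 6,860 zł
  767,000 zł × 15% = 115,050 zł
  → 121,910 zł
  Less low-income housing credit 37,000 zł → 84,910 zł

294,360 zł > 84,910 zł, so the alternative floor tax is the binding amount.

294,360 zł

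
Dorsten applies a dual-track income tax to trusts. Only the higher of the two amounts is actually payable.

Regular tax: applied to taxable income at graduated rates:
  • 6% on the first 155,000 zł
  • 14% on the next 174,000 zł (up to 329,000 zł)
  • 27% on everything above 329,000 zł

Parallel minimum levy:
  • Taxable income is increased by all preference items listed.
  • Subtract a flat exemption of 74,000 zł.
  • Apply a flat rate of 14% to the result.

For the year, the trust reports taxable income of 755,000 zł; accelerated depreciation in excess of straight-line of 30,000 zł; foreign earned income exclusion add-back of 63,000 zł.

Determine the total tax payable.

148,680 zł

Regular tax:
  155,000 zł × 6% = 9,300 zł
  174,000 zł × 14% = 24,360 zł
  426,000 zł × 27% = 115,020 zł
  → 148,680 zł

Parallel minimum levy:
  Adjusted income: 755,000 zł + 30,000 zł + 63,000 zł = 848,000 zł
  Less exemption 74,000 zł → base 774,000 zł
  774,000 zł × 14% = 108,360 zł

148,680 zł > 108,360 zł, so the regular tax governs.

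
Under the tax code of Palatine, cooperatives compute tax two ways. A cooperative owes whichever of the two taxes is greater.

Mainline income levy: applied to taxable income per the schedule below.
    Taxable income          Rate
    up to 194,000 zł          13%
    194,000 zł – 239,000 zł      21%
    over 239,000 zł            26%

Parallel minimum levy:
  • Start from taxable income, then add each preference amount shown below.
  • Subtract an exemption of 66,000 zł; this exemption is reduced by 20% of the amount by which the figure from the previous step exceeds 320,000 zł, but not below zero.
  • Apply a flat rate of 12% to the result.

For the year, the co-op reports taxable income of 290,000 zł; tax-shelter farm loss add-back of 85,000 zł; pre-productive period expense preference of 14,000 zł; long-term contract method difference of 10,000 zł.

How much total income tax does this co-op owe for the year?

47,930 zł

Mainline income levy:
  194,000 zł × 13% = 25,220 zł
  45,000 zł × 21% = 9,450 zł
  51,000 zł × 26% = 13,260 zł
  → 47,930 zł

Parallel minimum levy:
  Adjusted income: 290,000 zł + 85,000 zł + 14,000 zł + 10,000 zł = 399,000 zł
  Exemption: 66,000 zł − 20% × (399,000 zł − 320,000 zł) = 66,000 zł − 15,800 zł = 50,200 zł
  Base: 399,000 zł − 50,200 zł = 348,800 zł
  348,800 zł × 12% = 41,856 zł

47,930 zł > 41,856 zł, so the mainline income levy governs.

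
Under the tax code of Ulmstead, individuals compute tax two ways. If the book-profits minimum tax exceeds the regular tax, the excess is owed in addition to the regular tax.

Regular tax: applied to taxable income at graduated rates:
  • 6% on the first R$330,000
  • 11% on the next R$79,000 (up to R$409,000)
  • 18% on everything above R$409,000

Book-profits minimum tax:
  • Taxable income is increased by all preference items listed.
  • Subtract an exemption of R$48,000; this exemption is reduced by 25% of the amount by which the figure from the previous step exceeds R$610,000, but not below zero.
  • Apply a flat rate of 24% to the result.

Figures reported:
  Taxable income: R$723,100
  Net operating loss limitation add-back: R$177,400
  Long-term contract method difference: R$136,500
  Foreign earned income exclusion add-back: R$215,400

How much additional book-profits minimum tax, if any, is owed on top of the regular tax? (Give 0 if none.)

R$215,548

Regular tax:
  R$330,000 × 6% = R$19,800
  R$79,000 × 11% = R$8,690
  R$314,100 × 18% = R$56,538
  → R$85,028

Book-profits minimum tax:
  Adjusted income: R$723,100 + R$177,400 + R$136,500 + R$215,400 = R$1,252,400
  Exemption: 25% × (R$1,252,400 − R$610,000) = R$160,600 ≥ R$48,000, so the exemption is fully phased out
  Base: R$1,252,400 − R$0 = R$1,252,400
  R$1,252,400 × 24% = R$300,576

Excess of book-profits minimum tax over regular tax: R$300,576 − R$85,028 = R$215,548.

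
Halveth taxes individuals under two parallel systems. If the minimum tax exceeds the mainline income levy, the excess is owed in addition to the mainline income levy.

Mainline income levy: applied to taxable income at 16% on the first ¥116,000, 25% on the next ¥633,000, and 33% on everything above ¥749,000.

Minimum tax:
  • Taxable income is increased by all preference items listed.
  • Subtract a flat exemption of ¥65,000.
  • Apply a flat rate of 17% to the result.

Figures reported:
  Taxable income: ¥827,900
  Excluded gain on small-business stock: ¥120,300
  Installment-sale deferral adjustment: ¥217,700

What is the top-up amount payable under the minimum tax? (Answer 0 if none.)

Minimum tax:
  Adjusted income: ¥827,900 + ¥120,300 + ¥217,700 = ¥1,165,900
  Less exemption ¥65,000 → base ¥1,100,900
  ¥1,100,900 × 17% = ¥187,153

Mainline income levy:
  ¥116,000 × 16% = ¥18,560
  ¥633,000 × 25% = ¥158,250
  ¥78,900 × 33% = ¥26,037
  → ¥202,847

¥187,153 ≤ ¥202,847, so no add-on is due.

¥0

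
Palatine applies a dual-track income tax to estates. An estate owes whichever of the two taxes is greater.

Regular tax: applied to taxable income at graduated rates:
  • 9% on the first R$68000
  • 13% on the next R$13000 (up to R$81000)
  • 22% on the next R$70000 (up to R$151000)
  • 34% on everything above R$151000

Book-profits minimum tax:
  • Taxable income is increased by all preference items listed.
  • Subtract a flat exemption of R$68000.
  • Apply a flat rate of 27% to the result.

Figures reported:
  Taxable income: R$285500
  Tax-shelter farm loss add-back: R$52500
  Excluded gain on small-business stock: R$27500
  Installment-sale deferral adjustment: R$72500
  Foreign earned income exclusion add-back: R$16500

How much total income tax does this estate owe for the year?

R$104355

Book-profits minimum tax:
  Adjusted income: R$285500 + R$52500 + R$27500 + R$72500 + R$16500 = R$454500
  Less exemption R$68000 → base R$386500
  R$386500 × 27% = R$104355

Regular tax:
  R$68000 × 9% = R$6120
  R$13000 × 13% = R$1690
  R$70000 × 22% = R$15400
  R$134500 × 34% = R$45730
  → R$68940

R$104355 > R$68940, so the book-profits minimum tax is the binding amount.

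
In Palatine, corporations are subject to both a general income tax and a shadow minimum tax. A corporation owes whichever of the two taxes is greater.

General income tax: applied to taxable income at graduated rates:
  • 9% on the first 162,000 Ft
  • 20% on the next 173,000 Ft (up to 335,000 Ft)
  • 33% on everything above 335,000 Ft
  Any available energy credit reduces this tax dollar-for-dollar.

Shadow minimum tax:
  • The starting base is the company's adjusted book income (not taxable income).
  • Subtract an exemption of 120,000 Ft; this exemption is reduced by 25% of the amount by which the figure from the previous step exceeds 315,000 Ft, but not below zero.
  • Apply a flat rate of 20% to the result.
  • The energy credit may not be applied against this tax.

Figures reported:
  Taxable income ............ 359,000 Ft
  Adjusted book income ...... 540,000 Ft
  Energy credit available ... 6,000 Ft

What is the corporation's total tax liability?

95,250 Ft

Shadow minimum tax:
  Base (adjusted book income): 540,000 Ft
  Exemption: 120,000 Ft − 25% × (540,000 Ft − 315,000 Ft) = 120,000 Ft − 56,250 Ft = 63,750 Ft
  Base: 540,000 Ft − 63,750 Ft = 476,250 Ft
  476,250 Ft × 20% = 95,250 Ft

General income tax:
  162,000 Ft × 9% = 14,580 Ft
  173,000 Ft × 20% = 34,600 Ft
  24,000 Ft × 33% = 7,920 Ft
  → 57,100 Ft
  Less energy credit 6,000 Ft → 51,100 Ft

95,250 Ft > 51,100 Ft, so the shadow minimum tax is the binding amount.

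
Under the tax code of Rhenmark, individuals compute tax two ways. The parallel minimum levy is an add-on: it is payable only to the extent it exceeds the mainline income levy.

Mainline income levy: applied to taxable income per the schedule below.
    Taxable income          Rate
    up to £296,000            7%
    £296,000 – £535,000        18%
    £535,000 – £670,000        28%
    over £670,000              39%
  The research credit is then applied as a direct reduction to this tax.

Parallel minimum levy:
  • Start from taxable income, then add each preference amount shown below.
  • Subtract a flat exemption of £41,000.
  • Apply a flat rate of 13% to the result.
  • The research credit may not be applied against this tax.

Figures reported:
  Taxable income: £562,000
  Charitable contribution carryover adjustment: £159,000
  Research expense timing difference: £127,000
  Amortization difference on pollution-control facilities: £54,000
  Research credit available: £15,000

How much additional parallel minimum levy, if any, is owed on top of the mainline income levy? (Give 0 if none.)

Mainline income levy:
  £296,000 × 7% = £20,720
  £239,000 × 18% = £43,020
  £27,000 × 28% = £7,560
  → £71,300
  Less research credit £15,000 → £56,300

Parallel minimum levy:
  Adjusted income: £562,000 + £159,000 + £127,000 + £54,000 = £902,000
  Less exemption £41,000 → base £861,000
  £861,000 × 13% = £111,930

Excess of parallel minimum levy over mainline income levy: £111,930 − £56,300 = £55,630.

£55,630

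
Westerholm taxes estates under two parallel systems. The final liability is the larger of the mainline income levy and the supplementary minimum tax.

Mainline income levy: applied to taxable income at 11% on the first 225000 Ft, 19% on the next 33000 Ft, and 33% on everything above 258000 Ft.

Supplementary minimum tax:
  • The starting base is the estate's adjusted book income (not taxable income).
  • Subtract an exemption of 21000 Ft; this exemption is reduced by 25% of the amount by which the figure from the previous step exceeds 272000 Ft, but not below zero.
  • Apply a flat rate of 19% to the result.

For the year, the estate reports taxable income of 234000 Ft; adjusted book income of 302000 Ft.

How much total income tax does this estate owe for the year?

54815 Ft

Supplementary minimum tax:
  Base (adjusted book income): 302000 Ft
  Exemption: 21000 Ft − 25% × (302000 Ft − 272000 Ft) = 21000 Ft − 7500 Ft = 13500 Ft
  Base: 302000 Ft − 13500 Ft = 288500 Ft
  288500 Ft × 19% = 54815 Ft

Mainline income levy:
  225000 Ft × 11% = 24750 Ft
  9000 Ft × 19% = 1710 Ft
  → 26460 Ft

54815 Ft > 26460 Ft, so the supplementary minimum tax is the binding amount.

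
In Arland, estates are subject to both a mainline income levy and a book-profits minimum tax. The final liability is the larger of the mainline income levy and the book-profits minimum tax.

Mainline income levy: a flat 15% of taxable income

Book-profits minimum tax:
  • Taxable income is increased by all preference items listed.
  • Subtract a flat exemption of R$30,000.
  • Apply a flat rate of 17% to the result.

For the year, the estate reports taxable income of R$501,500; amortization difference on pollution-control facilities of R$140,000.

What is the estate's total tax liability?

Mainline income levy:
  R$501,500 × 15% = R$75,225

Book-profits minimum tax:
  Adjusted income: R$501,500 + R$140,000 = R$641,500
  Less exemption R$30,000 → base R$611,500
  R$611,500 × 17% = R$103,955

R$103,955 > R$75,225, so the book-profits minimum tax is the binding amount.

R$103,955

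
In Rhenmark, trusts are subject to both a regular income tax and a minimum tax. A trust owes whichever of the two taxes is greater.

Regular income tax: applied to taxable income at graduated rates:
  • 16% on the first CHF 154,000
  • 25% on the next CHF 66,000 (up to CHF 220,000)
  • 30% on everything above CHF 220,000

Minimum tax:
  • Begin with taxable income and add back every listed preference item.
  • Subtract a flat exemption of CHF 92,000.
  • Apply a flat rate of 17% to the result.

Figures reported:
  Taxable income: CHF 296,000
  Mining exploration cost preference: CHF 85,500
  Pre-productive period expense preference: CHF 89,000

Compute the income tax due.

CHF 64,345

Minimum tax:
  Adjusted income: CHF 296,000 + CHF 85,500 + CHF 89,000 = CHF 470,500
  Less exemption CHF 92,000 → base CHF 378,500
  CHF 378,500 × 17% = CHF 64,345

Regular income tax:
  CHF 154,000 × 16% = CHF 24,640
  CHF 66,000 × 25% = CHF 16,500
  CHF 76,000 × 30% = CHF 22,800
  → CHF 63,940

CHF 64,345 > CHF 63,940, so the minimum tax is the binding amount.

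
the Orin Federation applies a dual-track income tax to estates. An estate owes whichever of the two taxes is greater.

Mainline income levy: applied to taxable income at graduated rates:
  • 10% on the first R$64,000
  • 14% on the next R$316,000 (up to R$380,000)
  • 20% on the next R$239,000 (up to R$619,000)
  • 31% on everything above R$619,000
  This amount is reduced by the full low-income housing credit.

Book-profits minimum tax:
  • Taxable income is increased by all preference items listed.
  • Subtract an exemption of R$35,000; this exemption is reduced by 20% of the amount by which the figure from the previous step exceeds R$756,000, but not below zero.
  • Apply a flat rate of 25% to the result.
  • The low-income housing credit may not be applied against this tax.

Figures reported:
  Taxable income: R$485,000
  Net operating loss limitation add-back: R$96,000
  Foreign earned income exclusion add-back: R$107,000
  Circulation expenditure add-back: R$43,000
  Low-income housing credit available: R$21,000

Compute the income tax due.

Mainline income levy:
  R$64,000 × 10% = R$6,400
  R$316,000 × 14% = R$44,240
  R$105,000 × 20% = R$21,000
  → R$71,640
  Less low-income housing credit R$21,000 → R$50,640

Book-profits minimum tax:
  Adjusted income: R$485,000 + R$96,000 + R$107,000 + R$43,000 = R$731,000
  Exemption: R$731,000 ≤ R$756,000, so full R$35,000 applies
  Base: R$731,000 − R$35,000 = R$696,000
  R$696,000 × 25% = R$174,000

R$174,000 > R$50,640, so the book-profits minimum tax is the binding amount.

R$174,000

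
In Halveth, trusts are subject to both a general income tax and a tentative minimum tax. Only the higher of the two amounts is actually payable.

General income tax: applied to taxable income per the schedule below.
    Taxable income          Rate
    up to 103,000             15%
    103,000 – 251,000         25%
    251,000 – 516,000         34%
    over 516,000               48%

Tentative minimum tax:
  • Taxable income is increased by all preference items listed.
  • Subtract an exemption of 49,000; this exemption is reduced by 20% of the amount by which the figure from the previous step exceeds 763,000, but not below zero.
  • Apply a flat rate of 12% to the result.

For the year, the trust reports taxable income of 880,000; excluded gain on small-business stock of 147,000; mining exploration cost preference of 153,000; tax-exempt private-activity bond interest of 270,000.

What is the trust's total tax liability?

General income tax:
  103,000 × 15% = 15,450
  148,000 × 25% = 37,000
  265,000 × 34% = 90,100
  364,000 × 48% = 174,720
  → 317,270

Tentative minimum tax:
  Adjusted income: 880,000 + 147,000 + 153,000 + 270,000 = 1,450,000
  Exemption: 20% × (1,450,000 − 763,000) = 137,400 ≥ 49,000, so the exemption is fully phased out
  Base: 1,450,000 − 0 = 1,450,000
  1,450,000 × 12% = 174,000

317,270 > 174,000, so the general income tax governs.

317,270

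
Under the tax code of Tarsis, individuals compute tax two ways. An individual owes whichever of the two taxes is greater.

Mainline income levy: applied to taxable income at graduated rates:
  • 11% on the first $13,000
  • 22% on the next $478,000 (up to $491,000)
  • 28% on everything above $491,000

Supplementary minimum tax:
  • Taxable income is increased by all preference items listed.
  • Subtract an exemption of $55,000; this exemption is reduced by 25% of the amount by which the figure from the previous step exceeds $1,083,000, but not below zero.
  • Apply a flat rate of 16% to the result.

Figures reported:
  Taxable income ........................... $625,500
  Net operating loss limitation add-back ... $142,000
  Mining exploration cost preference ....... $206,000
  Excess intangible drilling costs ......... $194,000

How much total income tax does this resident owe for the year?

Mainline income levy:
  $13,000 × 11% = $1,430
  $478,000 × 22% = $105,160
  $134,500 × 28% = $37,660
  → $144,250

Supplementary minimum tax:
  Adjusted income: $625,500 + $142,000 + $206,000 + $194,000 = $1,167,500
  Exemption: $55,000 − 25% × ($1,167,500 − $1,083,000) = $55,000 − $21,125 = $33,875
  Base: $1,167,500 − $33,875 = $1,133,625
  $1,133,625 × 16% = $181,380

$181,380 > $144,250, so the supplementary minimum tax is the binding amount.

$181,380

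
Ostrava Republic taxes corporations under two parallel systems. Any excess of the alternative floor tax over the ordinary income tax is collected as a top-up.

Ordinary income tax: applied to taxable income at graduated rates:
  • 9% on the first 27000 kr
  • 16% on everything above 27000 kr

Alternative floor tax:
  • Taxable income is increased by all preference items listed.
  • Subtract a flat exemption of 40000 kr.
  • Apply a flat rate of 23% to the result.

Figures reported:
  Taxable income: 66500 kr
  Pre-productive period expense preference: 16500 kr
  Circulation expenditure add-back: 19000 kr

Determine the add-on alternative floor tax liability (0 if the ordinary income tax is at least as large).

Ordinary income tax:
  27000 kr × 9% = 2430 kr
  39500 kr × 16% = 6320 kr
  → 8750 kr

Alternative floor tax:
  Adjusted income: 66500 kr + 16500 kr + 19000 kr = 102000 kr
  Less exemption 40000 kr → base 62000 kr
  62000 kr × 23% = 14260 kr

Excess of alternative floor tax over ordinary income tax: 14260 kr − 8750 kr = 5510 kr.

5510 kr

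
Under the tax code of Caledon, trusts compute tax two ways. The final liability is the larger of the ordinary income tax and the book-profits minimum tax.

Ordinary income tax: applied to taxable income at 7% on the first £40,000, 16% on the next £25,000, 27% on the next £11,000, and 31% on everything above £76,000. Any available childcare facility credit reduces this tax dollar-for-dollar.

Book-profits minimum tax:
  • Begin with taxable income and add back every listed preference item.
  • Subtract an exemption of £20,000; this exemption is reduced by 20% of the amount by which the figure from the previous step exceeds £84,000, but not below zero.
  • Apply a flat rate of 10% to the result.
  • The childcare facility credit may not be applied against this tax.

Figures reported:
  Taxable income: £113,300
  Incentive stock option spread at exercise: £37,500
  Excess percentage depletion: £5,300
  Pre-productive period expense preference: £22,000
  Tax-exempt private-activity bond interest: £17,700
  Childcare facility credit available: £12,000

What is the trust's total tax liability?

Ordinary income tax:
  £40,000 × 7% = £2,800
  £25,000 × 16% = £4,000
  £11,000 × 27% = £2,970
  £37,300 × 31% = £11,563
  → £21,333
  Less childcare facility credit £12,000 → £9,333

Book-profits minimum tax:
  Adjusted income: £113,300 + £37,500 + £5,300 + £22,000 + £17,700 = £195,800
  Exemption: 20% × (£195,800 − £84,000) = £22,360 ≥ £20,000, so the exemption is fully phased out
  Base: £195,800 − £0 = £195,800
  £195,800 × 10% = £19,580

£19,580 > £9,333, so the book-profits minimum tax is the binding amount.

£19,580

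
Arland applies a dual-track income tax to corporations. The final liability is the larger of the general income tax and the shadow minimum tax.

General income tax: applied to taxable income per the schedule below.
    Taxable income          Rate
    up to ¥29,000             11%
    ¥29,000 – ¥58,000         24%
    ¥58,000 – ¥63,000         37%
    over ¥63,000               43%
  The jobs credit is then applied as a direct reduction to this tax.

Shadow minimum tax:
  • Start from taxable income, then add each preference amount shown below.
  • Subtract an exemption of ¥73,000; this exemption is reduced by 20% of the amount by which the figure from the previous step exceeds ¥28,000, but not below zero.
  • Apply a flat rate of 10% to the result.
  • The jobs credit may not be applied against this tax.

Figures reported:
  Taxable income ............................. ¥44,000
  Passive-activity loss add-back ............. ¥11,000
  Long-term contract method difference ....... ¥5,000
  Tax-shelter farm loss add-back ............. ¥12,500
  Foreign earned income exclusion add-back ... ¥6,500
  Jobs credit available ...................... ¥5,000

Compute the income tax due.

General income tax:
  ¥29,000 × 11% = ¥3,190
  ¥15,000 × 24% = ¥3,600
  → ¥6,790
  Less jobs credit ¥5,000 → ¥1,790

Shadow minimum tax:
  Adjusted income: ¥44,000 + ¥11,000 + ¥5,000 + ¥12,500 + ¥6,500 = ¥79,000
  Exemption: ¥73,000 − 20% × (¥79,000 − ¥28,000) = ¥73,000 − ¥10,200 = ¥62,800
  Base: ¥79,000 − ¥62,800 = ¥16,200
  ¥16,200 × 10% = ¥1,620

¥1,790 > ¥1,620, so the general income tax governs.

¥1,790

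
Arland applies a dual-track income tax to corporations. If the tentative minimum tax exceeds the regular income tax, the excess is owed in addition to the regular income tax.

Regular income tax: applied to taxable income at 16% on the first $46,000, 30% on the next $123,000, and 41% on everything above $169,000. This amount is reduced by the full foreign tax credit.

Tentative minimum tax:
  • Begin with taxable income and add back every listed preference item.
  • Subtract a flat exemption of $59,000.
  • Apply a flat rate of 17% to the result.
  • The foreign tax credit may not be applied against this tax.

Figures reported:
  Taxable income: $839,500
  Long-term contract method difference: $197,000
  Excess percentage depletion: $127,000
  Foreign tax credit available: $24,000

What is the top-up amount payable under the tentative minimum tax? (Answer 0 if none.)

$0

Tentative minimum tax:
  Adjusted income: $839,500 + $197,000 + $127,000 = $1,163,500
  Less exemption $59,000 → base $1,104,500
  $1,104,500 × 17% = $187,765

Regular income tax:
  $46,000 × 16% = $7,360
  $123,000 × 30% = $36,900
  $670,500 × 41% = $274,905
  → $319,165
  Less foreign tax credit $24,000 → $295,165

$187,765 ≤ $295,165, so no add-on is due.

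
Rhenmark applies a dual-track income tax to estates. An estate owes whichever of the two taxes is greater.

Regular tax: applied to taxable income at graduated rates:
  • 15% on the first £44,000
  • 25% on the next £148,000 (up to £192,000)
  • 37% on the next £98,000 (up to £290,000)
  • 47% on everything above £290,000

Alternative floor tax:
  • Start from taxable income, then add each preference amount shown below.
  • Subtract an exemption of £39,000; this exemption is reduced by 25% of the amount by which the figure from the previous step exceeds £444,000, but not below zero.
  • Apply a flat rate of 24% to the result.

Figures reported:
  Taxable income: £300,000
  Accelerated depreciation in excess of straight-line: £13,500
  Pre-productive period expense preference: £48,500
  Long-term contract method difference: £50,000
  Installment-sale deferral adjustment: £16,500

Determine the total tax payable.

£93,480

Regular tax:
  £44,000 × 15% = £6,600
  £148,000 × 25% = £37,000
  £98,000 × 37% = £36,260
  £10,000 × 47% = £4,700
  → £84,560

Alternative floor tax:
  Adjusted income: £300,000 + £13,500 + £48,500 + £50,000 + £16,500 = £428,500
  Exemption: £428,500 ≤ £444,000, so full £39,000 applies
  Base: £428,500 − £39,000 = £389,500
  £389,500 × 24% = £93,480

£93,480 > £84,560, so the alternative floor tax is the binding amount.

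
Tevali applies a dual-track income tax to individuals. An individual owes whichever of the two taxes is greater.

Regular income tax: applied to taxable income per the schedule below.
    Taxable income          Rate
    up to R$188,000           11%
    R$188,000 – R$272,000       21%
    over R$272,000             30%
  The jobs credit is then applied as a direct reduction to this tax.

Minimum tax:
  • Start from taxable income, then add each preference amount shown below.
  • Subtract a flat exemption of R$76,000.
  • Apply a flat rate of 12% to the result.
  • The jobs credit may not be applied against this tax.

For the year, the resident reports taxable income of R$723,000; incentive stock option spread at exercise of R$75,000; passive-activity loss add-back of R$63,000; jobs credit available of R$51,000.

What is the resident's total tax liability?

Regular income tax:
  R$188,000 × 11% = R$20,680
  R$84,000 × 21% = R$17,640
  R$451,000 × 30% = R$135,300
  → R$173,620
  Less jobs credit R$51,000 → R$122,620

Minimum tax:
  Adjusted income: R$723,000 + R$75,000 + R$63,000 = R$861,000
  Less exemption R$76,000 → base R$785,000
  R$785,000 × 12% = R$94,200

R$122,620 > R$94,200, so the regular income tax governs.

R$122,620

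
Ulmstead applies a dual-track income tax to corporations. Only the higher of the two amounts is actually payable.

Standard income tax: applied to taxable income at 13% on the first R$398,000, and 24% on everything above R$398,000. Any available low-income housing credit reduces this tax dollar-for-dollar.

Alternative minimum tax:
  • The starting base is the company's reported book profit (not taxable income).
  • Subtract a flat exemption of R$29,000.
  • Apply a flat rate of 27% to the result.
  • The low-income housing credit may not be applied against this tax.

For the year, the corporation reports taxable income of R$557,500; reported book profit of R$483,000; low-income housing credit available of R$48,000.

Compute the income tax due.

Alternative minimum tax:
  Base (reported book profit): R$483,000
  Less exemption R$29,000 → base R$454,000
  R$454,000 × 27% = R$122,580

Standard income tax:
  R$398,000 × 13% = R$51,740
  R$159,500 × 24% = R$38,280
  → R$90,020
  Less low-income housing credit R$48,000 → R$42,020

R$122,580 > R$42,020, so the alternative minimum tax is the binding amount.

R$122,580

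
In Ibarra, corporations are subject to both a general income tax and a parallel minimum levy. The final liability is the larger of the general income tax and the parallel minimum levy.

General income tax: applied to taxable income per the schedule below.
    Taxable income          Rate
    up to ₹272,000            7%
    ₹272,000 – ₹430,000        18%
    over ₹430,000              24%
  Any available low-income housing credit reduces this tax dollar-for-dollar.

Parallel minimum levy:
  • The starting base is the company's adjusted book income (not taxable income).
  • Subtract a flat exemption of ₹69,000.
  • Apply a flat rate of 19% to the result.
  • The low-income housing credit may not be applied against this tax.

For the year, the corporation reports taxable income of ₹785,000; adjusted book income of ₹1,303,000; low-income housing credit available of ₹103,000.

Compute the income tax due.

₹234,460

General income tax:
  ₹272,000 × 7% = ₹19,040
  ₹158,000 × 18% = ₹28,440
  ₹355,000 × 24% = ₹85,200
  → ₹132,680
  Less low-income housing credit ₹103,000 → ₹29,680

Parallel minimum levy:
  Base (adjusted book income): ₹1,303,000
  Less exemption ₹69,000 → base ₹1,234,000
  ₹1,234,000 × 19% = ₹234,460

₹234,460 > ₹29,680, so the parallel minimum levy is the binding amount.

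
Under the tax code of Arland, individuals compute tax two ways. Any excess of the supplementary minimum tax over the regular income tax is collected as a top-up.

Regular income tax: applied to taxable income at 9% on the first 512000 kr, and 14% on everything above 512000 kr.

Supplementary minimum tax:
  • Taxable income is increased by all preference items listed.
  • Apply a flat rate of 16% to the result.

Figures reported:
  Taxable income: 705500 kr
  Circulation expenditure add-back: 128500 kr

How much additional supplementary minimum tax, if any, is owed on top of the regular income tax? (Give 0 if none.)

60270 kr

Regular income tax:
  512000 kr × 9% = 46080 kr
  193500 kr × 14% = 27090 kr
  → 73170 kr

Supplementary minimum tax:
  Adjusted income: 705500 kr + 128500 kr = 834000 kr
  834000 kr × 16% = 133440 kr

Excess of supplementary minimum tax over regular income tax: 133440 kr − 73170 kr = 60270 kr.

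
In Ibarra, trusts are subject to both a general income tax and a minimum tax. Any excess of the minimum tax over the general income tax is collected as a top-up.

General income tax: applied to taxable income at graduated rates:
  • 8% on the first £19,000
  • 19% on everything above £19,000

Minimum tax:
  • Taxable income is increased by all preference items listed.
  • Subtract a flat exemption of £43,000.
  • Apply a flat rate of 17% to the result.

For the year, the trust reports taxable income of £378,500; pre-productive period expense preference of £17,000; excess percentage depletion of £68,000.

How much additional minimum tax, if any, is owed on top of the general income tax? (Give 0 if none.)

Minimum tax:
  Adjusted income: £378,500 + £17,000 + £68,000 = £463,500
  Less exemption £43,000 → base £420,500
  £420,500 × 17% = £71,485

General income tax:
  £19,000 × 8% = £1,520
  £359,500 × 19% = £68,305
  → £69,825

Excess of minimum tax over general income tax: £71,485 − £69,825 = £1,660.

£1,660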